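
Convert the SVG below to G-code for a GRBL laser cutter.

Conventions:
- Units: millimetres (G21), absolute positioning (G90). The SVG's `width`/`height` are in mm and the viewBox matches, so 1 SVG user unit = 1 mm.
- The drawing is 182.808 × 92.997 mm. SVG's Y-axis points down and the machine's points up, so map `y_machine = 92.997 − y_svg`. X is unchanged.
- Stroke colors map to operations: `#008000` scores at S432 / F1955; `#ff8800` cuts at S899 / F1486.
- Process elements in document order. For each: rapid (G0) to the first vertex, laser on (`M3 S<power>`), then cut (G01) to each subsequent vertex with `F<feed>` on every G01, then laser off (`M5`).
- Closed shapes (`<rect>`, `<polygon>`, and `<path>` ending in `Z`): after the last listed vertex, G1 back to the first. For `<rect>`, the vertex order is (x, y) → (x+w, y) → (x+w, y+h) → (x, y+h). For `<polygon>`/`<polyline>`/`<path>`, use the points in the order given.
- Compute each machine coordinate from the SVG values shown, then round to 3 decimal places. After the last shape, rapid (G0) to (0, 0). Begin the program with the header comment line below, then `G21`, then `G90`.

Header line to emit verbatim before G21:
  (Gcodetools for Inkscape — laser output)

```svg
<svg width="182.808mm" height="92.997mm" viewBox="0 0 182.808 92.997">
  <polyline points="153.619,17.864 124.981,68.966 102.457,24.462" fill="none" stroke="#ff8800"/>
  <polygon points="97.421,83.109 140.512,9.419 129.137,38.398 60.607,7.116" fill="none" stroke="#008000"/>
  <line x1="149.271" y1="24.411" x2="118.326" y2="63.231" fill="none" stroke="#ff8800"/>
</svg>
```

1 u = 1 mm; y_m = 92.997 − y.

[1] `<polyline>` open polyline, #ff8800→cut S899 F1486: (153.619,75.133) → (124.981,24.031) → (102.457,68.535)

[2] `<polygon>` closed polygon, #008000→score S432 F1955: (97.421,9.888) → (140.512,83.578) → (129.137,54.599) → (60.607,85.881) → (97.421,9.888) (closed)

[3] `<line>` line segment, #ff8800→cut S899 F1486: (149.271,68.586) → (118.326,29.766)

(Gcodetools for Inkscape — laser output)
G21
G90
G0 X153.619 Y75.133
M3 S899
G01 X124.981 Y24.031 F1486
G01 X102.457 Y68.535 F1486
M5
G0 X97.421 Y9.888
M3 S432
G01 X140.512 Y83.578 F1955
G01 X129.137 Y54.599 F1955
G01 X60.607 Y85.881 F1955
G01 X97.421 Y9.888 F1955
M5
G0 X149.271 Y68.586
M3 S899
G01 X118.326 Y29.766 F1486
M5
G0 X0.000 Y0.000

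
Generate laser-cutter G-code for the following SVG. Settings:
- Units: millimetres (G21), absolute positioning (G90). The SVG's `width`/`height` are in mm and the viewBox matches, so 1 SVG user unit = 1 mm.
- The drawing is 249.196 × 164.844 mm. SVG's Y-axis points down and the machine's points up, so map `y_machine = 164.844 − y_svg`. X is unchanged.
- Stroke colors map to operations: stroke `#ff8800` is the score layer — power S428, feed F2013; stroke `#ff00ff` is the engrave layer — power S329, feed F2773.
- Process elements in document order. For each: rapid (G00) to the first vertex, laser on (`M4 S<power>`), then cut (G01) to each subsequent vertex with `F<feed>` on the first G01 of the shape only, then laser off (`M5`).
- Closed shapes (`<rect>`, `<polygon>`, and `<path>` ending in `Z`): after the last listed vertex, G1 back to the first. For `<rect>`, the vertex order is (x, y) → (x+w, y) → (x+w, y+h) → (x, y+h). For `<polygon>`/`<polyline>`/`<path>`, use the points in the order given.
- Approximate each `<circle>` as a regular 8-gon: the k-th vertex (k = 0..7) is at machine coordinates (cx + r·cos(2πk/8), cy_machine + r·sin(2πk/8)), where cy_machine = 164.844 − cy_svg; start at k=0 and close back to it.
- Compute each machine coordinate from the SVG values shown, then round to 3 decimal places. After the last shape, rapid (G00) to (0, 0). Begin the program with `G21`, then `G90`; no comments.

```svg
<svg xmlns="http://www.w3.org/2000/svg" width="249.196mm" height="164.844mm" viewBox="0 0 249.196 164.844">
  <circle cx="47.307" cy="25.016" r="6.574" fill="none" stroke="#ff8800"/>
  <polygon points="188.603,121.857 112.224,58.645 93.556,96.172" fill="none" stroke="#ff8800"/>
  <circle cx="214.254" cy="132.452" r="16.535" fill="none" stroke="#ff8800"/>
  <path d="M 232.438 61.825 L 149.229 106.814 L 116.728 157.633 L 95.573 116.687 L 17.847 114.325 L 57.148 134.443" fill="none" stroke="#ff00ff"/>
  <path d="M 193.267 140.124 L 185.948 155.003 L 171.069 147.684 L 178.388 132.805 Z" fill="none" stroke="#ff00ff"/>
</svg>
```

1 u = 1 mm; y_m = 164.844 − y.

[1] `<circle>` circle, #ff8800→score S428 F2013: (53.881,139.828) → (51.956,144.477) → (47.307,146.402) → (42.658,144.477) → (40.733,139.828) → (42.658,135.179) → (47.307,133.254) → (51.956,135.179) → (53.881,139.828) (closed)

[2] `<polygon>` closed polygon, #ff8800→score S428 F2013: (188.603,42.987) → (112.224,106.199) → (93.556,68.672) → (188.603,42.987) (closed)

[3] `<circle>` circle, #ff8800→score S428 F2013: (230.789,32.392) → (225.946,44.084) → (214.254,48.927) → (202.562,44.084) → (197.719,32.392) → (202.562,20.700) → (214.254,15.857) → (225.946,20.700) → (230.789,32.392) (closed)

[4] `<path>` open polyline, #ff00ff→engrave S329 F2773: (232.438,103.019) → (149.229,58.030) → (116.728,7.211) → (95.573,48.157) → (17.847,50.519) → (57.148,30.401)

[5] `<path>` regular polygon, #ff00ff→engrave S329 F2773: (193.267,24.720) → (185.948,9.841) → (171.069,17.160) → (178.388,32.039) → (193.267,24.720) (closed)

G21
G90
G00 X53.881 Y139.828
M4 S428
G01 X51.956 Y144.477 F2013
G01 X47.307 Y146.402
G01 X42.658 Y144.477
G01 X40.733 Y139.828
G01 X42.658 Y135.179
G01 X47.307 Y133.254
G01 X51.956 Y135.179
G01 X53.881 Y139.828
M5
G00 X188.603 Y42.987
M4 S428
G01 X112.224 Y106.199 F2013
G01 X93.556 Y68.672
G01 X188.603 Y42.987
M5
G00 X230.789 Y32.392
M4 S428
G01 X225.946 Y44.084 F2013
G01 X214.254 Y48.927
G01 X202.562 Y44.084
G01 X197.719 Y32.392
G01 X202.562 Y20.700
G01 X214.254 Y15.857
G01 X225.946 Y20.700
G01 X230.789 Y32.392
M5
G00 X232.438 Y103.019
M4 S329
G01 X149.229 Y58.030 F2773
G01 X116.728 Y7.211
G01 X95.573 Y48.157
G01 X17.847 Y50.519
G01 X57.148 Y30.401
M5
G00 X193.267 Y24.720
M4 S329
G01 X185.948 Y9.841 F2773
G01 X171.069 Y17.160
G01 X178.388 Y32.039
G01 X193.267 Y24.720
M5
G00 X0.000 Y0.000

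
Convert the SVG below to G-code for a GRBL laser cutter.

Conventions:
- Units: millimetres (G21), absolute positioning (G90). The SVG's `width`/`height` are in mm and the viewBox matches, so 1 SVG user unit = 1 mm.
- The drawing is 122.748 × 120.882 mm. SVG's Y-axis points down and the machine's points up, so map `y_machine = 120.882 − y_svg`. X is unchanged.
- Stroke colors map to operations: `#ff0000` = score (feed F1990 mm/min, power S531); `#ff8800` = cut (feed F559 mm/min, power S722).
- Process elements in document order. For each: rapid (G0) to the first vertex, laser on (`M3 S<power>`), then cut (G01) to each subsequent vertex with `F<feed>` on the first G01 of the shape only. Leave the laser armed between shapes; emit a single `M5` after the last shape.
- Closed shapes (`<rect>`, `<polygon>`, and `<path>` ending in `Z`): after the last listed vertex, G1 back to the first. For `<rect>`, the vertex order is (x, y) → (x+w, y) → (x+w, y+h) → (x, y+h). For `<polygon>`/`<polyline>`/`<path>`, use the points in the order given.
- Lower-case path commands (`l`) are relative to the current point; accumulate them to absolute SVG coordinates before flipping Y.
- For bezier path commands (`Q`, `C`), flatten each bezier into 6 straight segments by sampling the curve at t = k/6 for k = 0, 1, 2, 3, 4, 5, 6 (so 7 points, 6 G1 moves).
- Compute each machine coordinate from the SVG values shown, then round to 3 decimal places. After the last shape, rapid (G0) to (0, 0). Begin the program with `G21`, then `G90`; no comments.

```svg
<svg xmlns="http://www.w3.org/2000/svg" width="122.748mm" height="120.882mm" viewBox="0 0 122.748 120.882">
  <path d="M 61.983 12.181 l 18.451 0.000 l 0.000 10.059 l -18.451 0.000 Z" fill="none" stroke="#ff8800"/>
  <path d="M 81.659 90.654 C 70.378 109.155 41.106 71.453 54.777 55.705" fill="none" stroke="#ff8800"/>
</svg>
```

viewBox `0 0 122.748 120.882` with mm width/height → 1 unit = 1 mm. Flip: y_m = 120.882 − y_svg.

**Shape 1** — `<path>` rectangle, stroke `#ff8800` → cut (S722, F559). Machine vertices: (61.983,108.701) → (80.434,108.701) → (80.434,98.642) → (61.983,98.642) → (61.983,108.701). Closed: final G1 returns to the first vertex.

**Shape 2** — `<path>` cubic bezier, stroke `#ff8800` → cut (S722, F559). Control points (SVG): P0=(81.659,90.654), P1=(70.378,109.155), P2=(41.106,71.453), P3=(54.777,55.705); sampled at t=k/6. Machine vertices: (81.659,30.228) → (74.801,25.299) → (66.638,27.567) → (58.861,34.859) → (53.164,45.006) → (51.238,55.835) → (54.777,65.177). Open path.

G21
G90
G0 X61.983 Y108.701
M3 S722
G01 X80.434 Y108.701 F559
G01 X80.434 Y98.642
G01 X61.983 Y98.642
G01 X61.983 Y108.701
G0 X81.659 Y30.228
M3 S722
G01 X74.801 Y25.299 F559
G01 X66.638 Y27.567
G01 X58.861 Y34.859
G01 X53.164 Y45.006
G01 X51.238 Y55.835
G01 X54.777 Y65.177
M5
G0 X0.000 Y0.000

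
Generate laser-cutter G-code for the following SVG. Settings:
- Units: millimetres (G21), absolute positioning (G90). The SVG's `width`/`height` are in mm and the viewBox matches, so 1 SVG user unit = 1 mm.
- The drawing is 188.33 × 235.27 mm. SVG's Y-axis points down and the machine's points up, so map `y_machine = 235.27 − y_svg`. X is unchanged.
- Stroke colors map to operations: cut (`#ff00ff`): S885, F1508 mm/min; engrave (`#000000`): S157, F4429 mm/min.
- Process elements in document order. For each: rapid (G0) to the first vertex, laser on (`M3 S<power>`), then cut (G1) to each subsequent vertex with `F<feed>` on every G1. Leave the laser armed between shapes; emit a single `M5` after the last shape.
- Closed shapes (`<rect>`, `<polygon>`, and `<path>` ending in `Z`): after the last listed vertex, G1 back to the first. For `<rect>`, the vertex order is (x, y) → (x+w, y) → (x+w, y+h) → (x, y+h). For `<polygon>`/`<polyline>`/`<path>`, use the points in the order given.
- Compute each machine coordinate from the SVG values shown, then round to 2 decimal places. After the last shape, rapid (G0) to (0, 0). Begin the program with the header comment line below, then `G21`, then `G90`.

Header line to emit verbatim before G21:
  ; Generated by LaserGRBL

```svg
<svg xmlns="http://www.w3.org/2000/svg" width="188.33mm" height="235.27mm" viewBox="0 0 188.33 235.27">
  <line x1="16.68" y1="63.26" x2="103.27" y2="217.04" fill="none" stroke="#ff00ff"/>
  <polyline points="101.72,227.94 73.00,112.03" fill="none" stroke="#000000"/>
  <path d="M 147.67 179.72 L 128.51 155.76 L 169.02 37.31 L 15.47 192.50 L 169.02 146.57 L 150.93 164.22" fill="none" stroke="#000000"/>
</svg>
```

Since the viewBox matches the mm dimensions, user units are millimetres directly. The only transform is the Y-flip y_m = 235.27 − y_svg.

Shape 1 is a line segment drawn with `<line>`. Its stroke #ff00ff means cut at S885, F1508. After flipping Y the toolpath is (16.68,172.01) → (103.27,18.23).

Shape 2 is a line segment drawn with `<polyline>`. Its stroke #000000 means engrave at S157, F4429. After flipping Y the toolpath is (101.72,7.33) → (73.00,123.24).

Shape 3 is a open polyline drawn with `<path>`. Its stroke #000000 means engrave at S157, F4429. After flipping Y the toolpath is (147.67,55.55) → (128.51,79.51) → (169.02,197.96) → (15.47,42.77) → (169.02,88.70) → (150.93,71.05).

; Generated by LaserGRBL
G21
G90
G0 X16.68 Y172.01
M3 S885
G1 X103.27 Y18.23 F1508
G0 X101.72 Y7.33
M3 S157
G1 X73.00 Y123.24 F4429
G0 X147.67 Y55.55
M3 S157
G1 X128.51 Y79.51 F4429
G1 X169.02 Y197.96 F4429
G1 X15.47 Y42.77 F4429
G1 X169.02 Y88.70 F4429
G1 X150.93 Y71.05 F4429
M5
G0 X0.00 Y0.00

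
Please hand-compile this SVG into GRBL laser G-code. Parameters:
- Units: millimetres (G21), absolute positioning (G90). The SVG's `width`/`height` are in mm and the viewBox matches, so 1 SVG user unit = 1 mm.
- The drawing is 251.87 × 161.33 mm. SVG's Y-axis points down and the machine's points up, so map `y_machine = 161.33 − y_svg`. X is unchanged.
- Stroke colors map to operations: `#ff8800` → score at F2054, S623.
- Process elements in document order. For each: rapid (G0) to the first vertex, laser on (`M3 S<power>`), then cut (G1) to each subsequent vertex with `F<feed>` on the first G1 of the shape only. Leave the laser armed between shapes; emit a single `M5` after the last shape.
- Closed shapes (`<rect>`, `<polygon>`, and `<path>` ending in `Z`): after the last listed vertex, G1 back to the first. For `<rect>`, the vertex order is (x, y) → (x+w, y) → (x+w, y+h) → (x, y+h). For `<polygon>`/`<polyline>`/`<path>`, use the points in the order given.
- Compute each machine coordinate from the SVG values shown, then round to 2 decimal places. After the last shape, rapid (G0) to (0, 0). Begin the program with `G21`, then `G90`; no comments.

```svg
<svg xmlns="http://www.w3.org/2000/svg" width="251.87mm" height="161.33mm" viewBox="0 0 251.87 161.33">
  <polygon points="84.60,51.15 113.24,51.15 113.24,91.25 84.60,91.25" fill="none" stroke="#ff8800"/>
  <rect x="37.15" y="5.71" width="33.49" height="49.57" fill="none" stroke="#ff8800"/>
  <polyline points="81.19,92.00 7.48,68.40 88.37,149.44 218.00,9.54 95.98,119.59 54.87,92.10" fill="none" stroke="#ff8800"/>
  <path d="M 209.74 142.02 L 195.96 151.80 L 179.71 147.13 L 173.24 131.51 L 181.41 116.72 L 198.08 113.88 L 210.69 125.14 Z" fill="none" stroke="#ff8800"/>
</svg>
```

Since the viewBox matches the mm dimensions, user units are millimetres directly. The only transform is the Y-flip y_m = 161.33 − y_svg.

Shape 1 is a rectangle drawn with `<polygon>`. Its stroke #ff8800 means score at S623, F2054. After flipping Y the toolpath is (84.60,110.18) → (113.24,110.18) → (113.24,70.08) → (84.60,70.08) → (84.60,110.18), returning to the start.

Shape 2 is a rectangle drawn with `<rect>`. Its stroke #ff8800 means score at S623, F2054. After flipping Y the toolpath is (37.15,155.62) → (70.64,155.62) → (70.64,106.05) → (37.15,106.05) → (37.15,155.62), returning to the start.

Shape 3 is a open polyline drawn with `<polyline>`. Its stroke #ff8800 means score at S623, F2054. After flipping Y the toolpath is (81.19,69.33) → (7.48,92.93) → (88.37,11.89) → (218.00,151.79) → (95.98,41.74) → (54.87,69.23).

Shape 4 is a regular polygon drawn with `<path>`. Its stroke #ff8800 means score at S623, F2054. After flipping Y the toolpath is (209.74,19.31) → (195.96,9.53) → (179.71,14.20) → (173.24,29.82) → (181.41,44.61) → (198.08,47.45) → (210.69,36.19) → (209.74,19.31), returning to the start.

G21
G90
G0 X84.60 Y110.18
M3 S623
G1 X113.24 Y110.18 F2054
G1 X113.24 Y70.08
G1 X84.60 Y70.08
G1 X84.60 Y110.18
G0 X37.15 Y155.62
M3 S623
G1 X70.64 Y155.62 F2054
G1 X70.64 Y106.05
G1 X37.15 Y106.05
G1 X37.15 Y155.62
G0 X81.19 Y69.33
M3 S623
G1 X7.48 Y92.93 F2054
G1 X88.37 Y11.89
G1 X218.00 Y151.79
G1 X95.98 Y41.74
G1 X54.87 Y69.23
G0 X209.74 Y19.31
M3 S623
G1 X195.96 Y9.53 F2054
G1 X179.71 Y14.20
G1 X173.24 Y29.82
G1 X181.41 Y44.61
G1 X198.08 Y47.45
G1 X210.69 Y36.19
G1 X209.74 Y19.31
M5
G0 X0.00 Y0.00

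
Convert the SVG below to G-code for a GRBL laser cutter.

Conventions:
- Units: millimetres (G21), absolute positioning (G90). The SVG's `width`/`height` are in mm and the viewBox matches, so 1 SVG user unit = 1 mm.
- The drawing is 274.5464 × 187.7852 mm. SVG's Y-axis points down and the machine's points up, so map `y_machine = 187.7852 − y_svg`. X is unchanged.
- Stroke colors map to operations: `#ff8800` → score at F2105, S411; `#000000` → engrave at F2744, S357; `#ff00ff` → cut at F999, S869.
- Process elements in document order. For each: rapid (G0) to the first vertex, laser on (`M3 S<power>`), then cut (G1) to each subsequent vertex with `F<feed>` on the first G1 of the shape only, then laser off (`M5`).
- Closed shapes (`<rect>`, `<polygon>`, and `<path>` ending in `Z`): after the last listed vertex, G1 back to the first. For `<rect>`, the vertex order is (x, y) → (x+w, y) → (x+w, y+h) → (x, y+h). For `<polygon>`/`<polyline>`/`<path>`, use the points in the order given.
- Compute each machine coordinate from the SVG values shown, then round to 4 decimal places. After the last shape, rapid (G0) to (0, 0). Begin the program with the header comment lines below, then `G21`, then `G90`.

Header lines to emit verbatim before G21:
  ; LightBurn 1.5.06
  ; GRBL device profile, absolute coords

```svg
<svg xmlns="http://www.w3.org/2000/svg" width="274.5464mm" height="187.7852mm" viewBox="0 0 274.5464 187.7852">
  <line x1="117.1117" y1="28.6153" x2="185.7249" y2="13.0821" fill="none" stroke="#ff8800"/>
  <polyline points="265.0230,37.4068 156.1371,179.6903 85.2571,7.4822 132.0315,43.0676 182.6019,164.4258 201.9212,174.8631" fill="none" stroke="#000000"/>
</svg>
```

viewBox `0 0 274.5464 187.7852` with mm width/height → 1 unit = 1 mm. Flip: y_m = 187.7852 − y_svg.

**Shape 1** — `<line>` line segment, stroke `#ff8800` → score (S411, F2105). Machine vertices: (117.1117,159.1699) → (185.7249,174.7031). Open path.

**Shape 2** — `<polyline>` open polyline, stroke `#000000` → engrave (S357, F2744). Machine vertices: (265.0230,150.3784) → (156.1371,8.0949) → (85.2571,180.3030) → (132.0315,144.7176) → (182.6019,23.3594) → (201.9212,12.9221). Open path.

; LightBurn 1.5.06
; GRBL device profile, absolute coords
G21
G90
G0 X117.1117 Y159.1699
M3 S411
G1 X185.7249 Y174.7031 F2105
M5
G0 X265.0230 Y150.3784
M3 S357
G1 X156.1371 Y8.0949 F2744
G1 X85.2571 Y180.3030
G1 X132.0315 Y144.7176
G1 X182.6019 Y23.3594
G1 X201.9212 Y12.9221
M5
G0 X0.0000 Y0.0000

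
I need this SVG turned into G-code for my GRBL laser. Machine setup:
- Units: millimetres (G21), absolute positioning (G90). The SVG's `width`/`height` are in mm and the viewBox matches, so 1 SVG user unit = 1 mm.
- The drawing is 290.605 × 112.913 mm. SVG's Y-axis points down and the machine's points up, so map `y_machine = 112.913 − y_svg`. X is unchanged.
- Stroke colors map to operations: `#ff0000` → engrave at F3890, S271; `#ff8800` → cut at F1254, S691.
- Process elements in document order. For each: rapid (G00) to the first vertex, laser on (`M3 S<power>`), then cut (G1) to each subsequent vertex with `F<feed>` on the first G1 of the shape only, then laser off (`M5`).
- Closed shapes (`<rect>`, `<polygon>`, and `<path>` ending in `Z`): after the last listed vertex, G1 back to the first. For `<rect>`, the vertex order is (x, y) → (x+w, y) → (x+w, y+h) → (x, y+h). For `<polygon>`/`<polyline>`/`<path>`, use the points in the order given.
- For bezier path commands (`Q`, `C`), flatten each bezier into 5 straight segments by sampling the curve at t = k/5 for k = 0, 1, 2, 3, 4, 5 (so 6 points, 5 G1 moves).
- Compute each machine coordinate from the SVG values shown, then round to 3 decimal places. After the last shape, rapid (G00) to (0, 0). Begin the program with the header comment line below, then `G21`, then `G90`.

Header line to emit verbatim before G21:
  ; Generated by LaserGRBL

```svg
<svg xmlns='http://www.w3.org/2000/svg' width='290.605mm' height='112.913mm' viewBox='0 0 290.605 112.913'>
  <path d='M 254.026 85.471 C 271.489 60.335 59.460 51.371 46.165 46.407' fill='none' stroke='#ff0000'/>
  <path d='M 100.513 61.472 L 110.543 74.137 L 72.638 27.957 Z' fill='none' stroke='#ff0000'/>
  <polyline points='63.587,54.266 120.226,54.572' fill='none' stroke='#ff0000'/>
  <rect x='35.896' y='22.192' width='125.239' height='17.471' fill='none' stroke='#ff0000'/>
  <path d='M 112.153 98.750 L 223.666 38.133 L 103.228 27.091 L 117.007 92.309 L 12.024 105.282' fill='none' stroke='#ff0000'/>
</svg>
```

; Generated by LaserGRBL
G21
G90
G00 X254.026 Y27.442
M3 S271
G1 X240.391 Y40.680 F3890
G1 X192.232 Y50.622
G1 X130.105 Y57.850
G1 X74.564 Y62.950
G1 X46.165 Y66.506
M5
G00 X100.513 Y51.441
M3 S271
G1 X110.543 Y38.776 F3890
G1 X72.638 Y84.956
G1 X100.513 Y51.441
M5
G00 X63.587 Y58.647
M3 S271
G1 X120.226 Y58.341 F3890
M5
G00 X35.896 Y90.721
M3 S271
G1 X161.135 Y90.721 F3890
G1 X161.135 Y73.250
G1 X35.896 Y73.250
G1 X35.896 Y90.721
M5
G00 X112.153 Y14.163
M3 S271
G1 X223.666 Y74.780 F3890
G1 X103.228 Y85.822
G1 X117.007 Y20.604
G1 X12.024 Y7.631
M5
G00 X0.000 Y0.000

viewBox `0 0 290.605 112.913` with mm width/height → 1 unit = 1 mm. Flip: y_m = 112.913 − y_svg.

**Shape 1** — `<path>` cubic bezier, stroke `#ff0000` → engrave (S271, F3890). Control points (SVG): P0=(254.026,85.471), P1=(271.489,60.335), P2=(59.460,51.371), P3=(46.165,46.407); sampled at t=k/5. Machine vertices: (254.026,27.442) → (240.391,40.680) → (192.232,50.622) → (130.105,57.850) → (74.564,62.950) → (46.165,66.506). Open path.

**Shape 2** — `<path>` closed polygon, stroke `#ff0000` → engrave (S271, F3890). Machine vertices: (100.513,51.441) → (110.543,38.776) → (72.638,84.956) → (100.513,51.441). Closed: final G1 returns to the first vertex.

**Shape 3** — `<polyline>` line segment, stroke `#ff0000` → engrave (S271, F3890). Machine vertices: (63.587,58.647) → (120.226,58.341). Open path.

**Shape 4** — `<rect>` rectangle, stroke `#ff0000` → engrave (S271, F3890). Machine vertices: (35.896,90.721) → (161.135,90.721) → (161.135,73.250) → (35.896,73.250) → (35.896,90.721). Closed: final G1 returns to the first vertex.

**Shape 5** — `<path>` open polyline, stroke `#ff0000` → engrave (S271, F3890). Machine vertices: (112.153,14.163) → (223.666,74.780) → (103.228,85.822) → (117.007,20.604) → (12.024,7.631). Open path.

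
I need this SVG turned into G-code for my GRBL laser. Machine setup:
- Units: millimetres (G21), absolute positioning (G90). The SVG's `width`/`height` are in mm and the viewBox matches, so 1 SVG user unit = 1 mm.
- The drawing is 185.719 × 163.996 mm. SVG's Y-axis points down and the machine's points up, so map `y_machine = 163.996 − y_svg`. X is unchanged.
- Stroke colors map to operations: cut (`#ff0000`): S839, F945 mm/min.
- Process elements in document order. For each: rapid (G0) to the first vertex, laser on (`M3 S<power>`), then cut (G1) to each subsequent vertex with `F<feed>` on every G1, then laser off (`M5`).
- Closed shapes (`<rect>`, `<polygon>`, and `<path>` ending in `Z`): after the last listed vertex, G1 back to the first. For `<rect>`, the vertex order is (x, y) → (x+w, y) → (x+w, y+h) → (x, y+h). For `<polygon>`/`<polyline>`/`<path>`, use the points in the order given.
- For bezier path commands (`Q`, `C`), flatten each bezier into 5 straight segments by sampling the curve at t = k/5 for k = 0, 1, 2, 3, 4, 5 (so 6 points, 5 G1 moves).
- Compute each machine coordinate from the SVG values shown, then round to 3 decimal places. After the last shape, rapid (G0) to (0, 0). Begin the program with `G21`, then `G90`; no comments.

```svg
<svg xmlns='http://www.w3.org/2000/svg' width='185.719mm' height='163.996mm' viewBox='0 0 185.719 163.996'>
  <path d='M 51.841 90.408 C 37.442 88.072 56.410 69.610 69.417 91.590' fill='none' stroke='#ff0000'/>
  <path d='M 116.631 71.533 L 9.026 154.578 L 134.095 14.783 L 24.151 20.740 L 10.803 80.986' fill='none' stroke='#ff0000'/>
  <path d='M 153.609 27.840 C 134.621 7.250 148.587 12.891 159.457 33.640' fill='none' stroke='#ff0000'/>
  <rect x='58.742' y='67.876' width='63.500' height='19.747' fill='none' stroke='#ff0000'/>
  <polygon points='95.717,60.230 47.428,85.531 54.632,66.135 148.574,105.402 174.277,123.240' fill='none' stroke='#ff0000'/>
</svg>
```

G21
G90
G0 X51.841 Y73.588
M3 S839
G1 X46.891 Y76.472 F945
G1 X48.061 Y80.511 F945
G1 X53.464 Y82.990 F945
G1 X61.212 Y81.194 F945
G1 X69.417 Y72.406 F945
M5
G0 X116.631 Y92.463
M3 S839
G1 X9.026 Y9.418 F945
G1 X134.095 Y149.213 F945
G1 X24.151 Y143.256 F945
G1 X10.803 Y83.010 F945
M5
G0 X153.609 Y136.156
M3 S839
G1 X145.882 Y145.451 F945
G1 X144.334 Y148.985 F945
G1 X147.234 Y147.291 F945
G1 X152.852 Y140.903 F945
G1 X159.457 Y130.356 F945
M5
G0 X58.742 Y96.120
M3 S839
G1 X122.242 Y96.120 F945
G1 X122.242 Y76.373 F945
G1 X58.742 Y76.373 F945
G1 X58.742 Y96.120 F945
M5
G0 X95.717 Y103.766
M3 S839
G1 X47.428 Y78.465 F945
G1 X54.632 Y97.861 F945
G1 X148.574 Y58.594 F945
G1 X174.277 Y40.756 F945
G1 X95.717 Y103.766 F945
M5
G0 X0.000 Y0.000

1 u = 1 mm; y_m = 163.996 − y.

[1] `<path>` cubic bezier, #ff0000→cut S839 F945: (51.841,73.588) → (46.891,76.472) → (48.061,80.511) → (53.464,82.990) → (61.212,81.194) → (69.417,72.406)

[2] `<path>` open polyline, #ff0000→cut S839 F945: (116.631,92.463) → (9.026,9.418) → (134.095,149.213) → (24.151,143.256) → (10.803,83.010)

[3] `<path>` cubic bezier, #ff0000→cut S839 F945: (153.609,136.156) → (145.882,145.451) → (144.334,148.985) → (147.234,147.291) → (152.852,140.903) → (159.457,130.356)

[4] `<rect>` rectangle, #ff0000→cut S839 F945: (58.742,96.120) → (122.242,96.120) → (122.242,76.373) → (58.742,76.373) → (58.742,96.120) (closed)

[5] `<polygon>` closed polygon, #ff0000→cut S839 F945: (95.717,103.766) → (47.428,78.465) → (54.632,97.861) → (148.574,58.594) → (174.277,40.756) → (95.717,103.766) (closed)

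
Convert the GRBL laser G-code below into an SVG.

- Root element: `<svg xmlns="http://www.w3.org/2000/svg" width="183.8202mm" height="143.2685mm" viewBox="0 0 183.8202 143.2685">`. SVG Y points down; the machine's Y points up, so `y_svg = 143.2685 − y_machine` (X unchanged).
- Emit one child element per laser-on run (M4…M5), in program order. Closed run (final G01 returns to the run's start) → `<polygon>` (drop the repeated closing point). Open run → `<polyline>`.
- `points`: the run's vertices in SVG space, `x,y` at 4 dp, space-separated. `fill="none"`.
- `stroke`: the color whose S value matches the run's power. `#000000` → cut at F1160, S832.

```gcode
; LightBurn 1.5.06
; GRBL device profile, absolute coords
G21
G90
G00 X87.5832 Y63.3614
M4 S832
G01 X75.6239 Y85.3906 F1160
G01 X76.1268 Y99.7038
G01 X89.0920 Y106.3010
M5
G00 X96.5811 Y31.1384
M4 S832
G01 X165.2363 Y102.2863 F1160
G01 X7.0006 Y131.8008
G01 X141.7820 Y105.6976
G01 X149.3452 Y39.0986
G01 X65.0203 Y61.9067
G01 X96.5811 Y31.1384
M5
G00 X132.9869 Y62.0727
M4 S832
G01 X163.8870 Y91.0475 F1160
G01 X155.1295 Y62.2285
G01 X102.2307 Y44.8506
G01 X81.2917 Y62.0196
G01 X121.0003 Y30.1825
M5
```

<svg xmlns="http://www.w3.org/2000/svg" width="183.8202mm" height="143.2685mm" viewBox="0 0 183.8202 143.2685">
  <polyline points="87.5832,79.9071 75.6239,57.8779 76.1268,43.5647 89.0920,36.9675" fill="none" stroke="#000000"/>
  <polygon points="96.5811,112.1301 165.2363,40.9822 7.0006,11.4677 141.7820,37.5709 149.3452,104.1699 65.0203,81.3618" fill="none" stroke="#000000"/>
  <polyline points="132.9869,81.1958 163.8870,52.2210 155.1295,81.0400 102.2307,98.4179 81.2917,81.2489 121.0003,113.0860" fill="none" stroke="#000000"/>
</svg>

Each laser-on run becomes one SVG element. Flip Y back into SVG space with y_svg = 143.2685 − y_machine. Every run uses S832, so all elements get stroke `#000000` (cut).

Run 1: The run is open, so emit a `<polyline>` with points (Y-flipped): 87.5832,79.9071 75.6239,57.8779 76.1268,43.5647 89.0920,36.9675.

Run 2: The run returns to its start, so emit a `<polygon>` with points (Y-flipped): 96.5811,112.1301 165.2363,40.9822 7.0006,11.4677 141.7820,37.5709 149.3452,104.1699 65.0203,81.3618.

Run 3: The run is open, so emit a `<polyline>` with points (Y-flipped): 132.9869,81.1958 163.8870,52.2210 155.1295,81.0400 102.2307,98.4179 81.2917,81.2489 121.0003,113.0860.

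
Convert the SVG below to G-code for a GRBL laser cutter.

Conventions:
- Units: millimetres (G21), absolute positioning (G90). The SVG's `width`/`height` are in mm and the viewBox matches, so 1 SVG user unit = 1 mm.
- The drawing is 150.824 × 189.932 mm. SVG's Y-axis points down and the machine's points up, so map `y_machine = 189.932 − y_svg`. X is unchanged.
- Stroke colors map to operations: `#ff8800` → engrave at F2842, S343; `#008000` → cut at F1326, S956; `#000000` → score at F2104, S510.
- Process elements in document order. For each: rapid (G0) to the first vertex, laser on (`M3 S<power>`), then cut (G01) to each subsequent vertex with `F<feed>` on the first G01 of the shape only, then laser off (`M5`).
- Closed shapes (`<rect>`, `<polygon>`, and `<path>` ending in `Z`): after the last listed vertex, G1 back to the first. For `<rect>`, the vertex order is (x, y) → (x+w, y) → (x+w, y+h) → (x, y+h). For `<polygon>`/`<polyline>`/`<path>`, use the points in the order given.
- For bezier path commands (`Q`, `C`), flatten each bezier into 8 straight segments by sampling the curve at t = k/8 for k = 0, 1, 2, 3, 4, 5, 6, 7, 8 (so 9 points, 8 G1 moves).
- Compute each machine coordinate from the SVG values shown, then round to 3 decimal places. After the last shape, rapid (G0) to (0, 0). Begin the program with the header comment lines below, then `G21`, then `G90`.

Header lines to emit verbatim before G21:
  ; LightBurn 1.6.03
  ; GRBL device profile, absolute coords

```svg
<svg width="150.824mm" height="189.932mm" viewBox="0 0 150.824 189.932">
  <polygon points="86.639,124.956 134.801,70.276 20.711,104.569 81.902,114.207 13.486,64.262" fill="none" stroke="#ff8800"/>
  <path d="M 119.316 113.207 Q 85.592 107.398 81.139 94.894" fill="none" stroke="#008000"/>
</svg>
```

; LightBurn 1.6.03
; GRBL device profile, absolute coords
G21
G90
G0 X86.639 Y64.976
M3 S343
G01 X134.801 Y119.656 F2842
G01 X20.711 Y85.363
G01 X81.902 Y75.725
G01 X13.486 Y125.670
G01 X86.639 Y64.976
M5
G0 X119.316 Y76.725
M3 S956
G01 X111.342 Y78.282 F1326
G01 X104.283 Y80.048
G01 X98.139 Y82.023
G01 X92.910 Y84.208
G01 X88.595 Y86.601
G01 X85.195 Y89.204
G01 X82.710 Y92.017
G01 X81.139 Y95.038
M5
G0 X0.000 Y0.000

viewBox `0 0 150.824 189.932` with mm width/height → 1 unit = 1 mm. Flip: y_m = 189.932 − y_svg.

**Shape 1** — `<polygon>` closed polygon, stroke `#ff8800` → engrave (S343, F2842). Machine vertices: (86.639,64.976) → (134.801,119.656) → (20.711,85.363) → (81.902,75.725) → (13.486,125.670) → (86.639,64.976). Closed: final G1 returns to the first vertex.

**Shape 2** — `<path>` quadratic bezier, stroke `#008000` → cut (S956, F1326). Control points (SVG): P0=(119.316,113.207), P1=(85.592,107.398), P2=(81.139,94.894); sampled at t=k/8. Machine vertices: (119.316,76.725) → (111.342,78.282) → (104.283,80.048) → (98.139,82.023) → (92.910,84.208) → (88.595,86.601) → (85.195,89.204) → (82.710,92.017) → (81.139,95.038). Open path.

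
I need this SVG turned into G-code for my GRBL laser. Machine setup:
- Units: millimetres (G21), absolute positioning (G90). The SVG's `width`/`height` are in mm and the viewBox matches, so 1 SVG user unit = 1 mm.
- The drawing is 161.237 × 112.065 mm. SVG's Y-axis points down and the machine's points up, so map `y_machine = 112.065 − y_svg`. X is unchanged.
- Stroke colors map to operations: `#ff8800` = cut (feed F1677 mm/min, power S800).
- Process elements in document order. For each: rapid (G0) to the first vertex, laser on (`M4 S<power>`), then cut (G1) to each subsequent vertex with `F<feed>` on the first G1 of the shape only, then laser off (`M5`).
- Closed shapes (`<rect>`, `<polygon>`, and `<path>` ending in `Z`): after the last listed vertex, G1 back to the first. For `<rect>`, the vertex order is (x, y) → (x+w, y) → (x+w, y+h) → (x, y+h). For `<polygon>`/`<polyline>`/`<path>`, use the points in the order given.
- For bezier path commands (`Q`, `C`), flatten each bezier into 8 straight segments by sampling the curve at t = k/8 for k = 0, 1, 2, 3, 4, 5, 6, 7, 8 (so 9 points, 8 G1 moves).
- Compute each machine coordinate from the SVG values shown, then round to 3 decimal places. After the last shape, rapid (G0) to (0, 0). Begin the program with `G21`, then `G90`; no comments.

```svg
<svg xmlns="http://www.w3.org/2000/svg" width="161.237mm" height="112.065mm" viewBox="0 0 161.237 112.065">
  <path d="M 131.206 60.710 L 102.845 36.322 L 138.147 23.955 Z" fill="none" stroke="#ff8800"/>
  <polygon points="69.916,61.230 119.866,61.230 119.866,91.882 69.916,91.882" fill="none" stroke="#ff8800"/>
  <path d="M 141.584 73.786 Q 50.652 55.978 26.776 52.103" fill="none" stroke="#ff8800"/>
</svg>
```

1 u = 1 mm; y_m = 112.065 − y.

[1] `<path>` regular polygon, #ff8800→cut S800 F1677: (131.206,51.355) → (102.845,75.743) → (138.147,88.110) → (131.206,51.355) (closed)

[2] `<polygon>` rectangle, #ff8800→cut S800 F1677: (69.916,50.835) → (119.866,50.835) → (119.866,20.183) → (69.916,20.183) → (69.916,50.835) (closed)

[3] `<path>` quadratic bezier, #ff8800→cut S800 F1677: (141.584,38.279) → (119.899,42.513) → (100.309,46.312) → (82.815,49.676) → (67.416,52.604) → (54.113,55.096) → (42.905,57.154) → (33.793,58.776) → (26.776,59.962)

G21
G90
G0 X131.206 Y51.355
M4 S800
G1 X102.845 Y75.743 F1677
G1 X138.147 Y88.110
G1 X131.206 Y51.355
M5
G0 X69.916 Y50.835
M4 S800
G1 X119.866 Y50.835 F1677
G1 X119.866 Y20.183
G1 X69.916 Y20.183
G1 X69.916 Y50.835
M5
G0 X141.584 Y38.279
M4 S800
G1 X119.899 Y42.513 F1677
G1 X100.309 Y46.312
G1 X82.815 Y49.676
G1 X67.416 Y52.604
G1 X54.113 Y55.096
G1 X42.905 Y57.154
G1 X33.793 Y58.776
G1 X26.776 Y59.962
M5
G0 X0.000 Y0.000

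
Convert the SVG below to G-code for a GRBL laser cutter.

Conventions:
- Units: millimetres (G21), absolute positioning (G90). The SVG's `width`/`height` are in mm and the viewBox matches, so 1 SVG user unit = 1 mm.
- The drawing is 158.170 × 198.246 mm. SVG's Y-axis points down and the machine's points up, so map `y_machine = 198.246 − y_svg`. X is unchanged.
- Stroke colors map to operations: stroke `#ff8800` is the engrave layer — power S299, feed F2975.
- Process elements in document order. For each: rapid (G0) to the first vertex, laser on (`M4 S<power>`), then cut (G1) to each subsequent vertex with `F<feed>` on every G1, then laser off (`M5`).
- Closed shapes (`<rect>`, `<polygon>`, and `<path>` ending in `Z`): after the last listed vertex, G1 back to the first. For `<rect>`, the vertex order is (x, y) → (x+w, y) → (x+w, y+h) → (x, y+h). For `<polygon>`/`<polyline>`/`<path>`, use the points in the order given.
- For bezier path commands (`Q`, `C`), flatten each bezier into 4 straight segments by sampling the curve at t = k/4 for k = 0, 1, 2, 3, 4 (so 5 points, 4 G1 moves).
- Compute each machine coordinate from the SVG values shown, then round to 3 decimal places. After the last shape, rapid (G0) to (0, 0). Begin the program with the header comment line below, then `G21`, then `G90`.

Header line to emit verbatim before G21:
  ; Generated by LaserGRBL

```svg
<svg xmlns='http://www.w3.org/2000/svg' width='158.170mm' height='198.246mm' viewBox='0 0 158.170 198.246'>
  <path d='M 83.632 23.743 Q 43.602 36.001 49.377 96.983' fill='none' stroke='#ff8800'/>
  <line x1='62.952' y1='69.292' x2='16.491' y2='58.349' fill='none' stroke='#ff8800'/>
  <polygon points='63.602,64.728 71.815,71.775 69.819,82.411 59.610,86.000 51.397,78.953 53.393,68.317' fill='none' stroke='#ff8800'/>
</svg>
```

1 u = 1 mm; y_m = 198.246 − y.

[1] `<path>` quadratic bezier, #ff8800→engrave S299 F2975: (83.632,174.503) → (66.480,165.329) → (55.053,150.064) → (49.352,128.709) → (49.377,101.263)

[2] `<line>` line segment, #ff8800→engrave S299 F2975: (62.952,128.954) → (16.491,139.897)

[3] `<polygon>` regular polygon, #ff8800→engrave S299 F2975: (63.602,133.518) → (71.815,126.471) → (69.819,115.835) → (59.610,112.246) → (51.397,119.293) → (53.393,129.929) → (63.602,133.518) (closed)

; Generated by LaserGRBL
G21
G90
G0 X83.632 Y174.503
M4 S299
G1 X66.480 Y165.329 F2975
G1 X55.053 Y150.064 F2975
G1 X49.352 Y128.709 F2975
G1 X49.377 Y101.263 F2975
M5
G0 X62.952 Y128.954
M4 S299
G1 X16.491 Y139.897 F2975
M5
G0 X63.602 Y133.518
M4 S299
G1 X71.815 Y126.471 F2975
G1 X69.819 Y115.835 F2975
G1 X59.610 Y112.246 F2975
G1 X51.397 Y119.293 F2975
G1 X53.393 Y129.929 F2975
G1 X63.602 Y133.518 F2975
M5
G0 X0.000 Y0.000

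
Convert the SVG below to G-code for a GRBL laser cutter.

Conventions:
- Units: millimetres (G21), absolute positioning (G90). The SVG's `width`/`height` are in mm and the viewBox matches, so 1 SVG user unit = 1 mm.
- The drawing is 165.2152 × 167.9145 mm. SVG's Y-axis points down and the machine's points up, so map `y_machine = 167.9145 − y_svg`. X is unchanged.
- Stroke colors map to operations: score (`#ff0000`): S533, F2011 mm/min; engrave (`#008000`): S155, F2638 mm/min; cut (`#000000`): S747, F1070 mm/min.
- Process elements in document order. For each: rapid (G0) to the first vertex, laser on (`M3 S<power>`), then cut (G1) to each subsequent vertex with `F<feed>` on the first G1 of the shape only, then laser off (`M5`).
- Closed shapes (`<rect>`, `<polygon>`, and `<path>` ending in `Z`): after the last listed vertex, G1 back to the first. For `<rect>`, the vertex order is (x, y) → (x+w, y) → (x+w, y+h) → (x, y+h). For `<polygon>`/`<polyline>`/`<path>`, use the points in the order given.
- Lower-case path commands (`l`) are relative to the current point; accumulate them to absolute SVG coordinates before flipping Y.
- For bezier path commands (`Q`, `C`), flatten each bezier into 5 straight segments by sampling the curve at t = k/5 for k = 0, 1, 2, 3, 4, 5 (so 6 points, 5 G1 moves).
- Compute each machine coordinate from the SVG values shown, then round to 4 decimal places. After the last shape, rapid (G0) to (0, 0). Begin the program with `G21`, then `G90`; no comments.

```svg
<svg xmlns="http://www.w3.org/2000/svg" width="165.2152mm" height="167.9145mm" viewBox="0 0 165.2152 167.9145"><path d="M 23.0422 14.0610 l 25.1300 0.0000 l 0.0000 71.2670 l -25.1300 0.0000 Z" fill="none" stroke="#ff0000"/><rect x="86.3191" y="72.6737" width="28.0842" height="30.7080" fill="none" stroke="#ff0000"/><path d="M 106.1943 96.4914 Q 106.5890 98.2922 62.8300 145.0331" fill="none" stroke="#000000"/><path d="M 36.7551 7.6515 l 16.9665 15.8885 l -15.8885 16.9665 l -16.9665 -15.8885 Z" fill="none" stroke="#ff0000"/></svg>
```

G21
G90
G0 X23.0422 Y153.8535
M3 S533
G1 X48.1722 Y153.8535 F2011
G1 X48.1722 Y82.5865
G1 X23.0422 Y82.5865
G1 X23.0422 Y153.8535
M5
G0 X86.3191 Y95.2408
M3 S533
G1 X114.4033 Y95.2408 F2011
G1 X114.4033 Y64.5328
G1 X86.3191 Y64.5328
G1 X86.3191 Y95.2408
M5
G0 X106.1943 Y71.4231
M3 S747
G1 X104.5860 Y68.9052 F1070
G1 X99.4455 Y62.7920
G1 X90.7726 Y53.0837
G1 X78.5675 Y39.7802
G1 X62.8300 Y22.8814
M5
G0 X36.7551 Y160.2630
M3 S533
G1 X53.7216 Y144.3745 F2011
G1 X37.8331 Y127.4080
G1 X20.8666 Y143.2965
G1 X36.7551 Y160.2630
M5
G0 X0.0000 Y0.0000

Since the viewBox matches the mm dimensions, user units are millimetres directly. The only transform is the Y-flip y_m = 167.9145 − y_svg.

Shape 1 is a rectangle drawn with `<path>`. Its stroke #ff0000 means score at S533, F2011. After flipping Y the toolpath is (23.0422,153.8535) → (48.1722,153.8535) → (48.1722,82.5865) → (23.0422,82.5865) → (23.0422,153.8535), returning to the start.

Shape 2 is a rectangle drawn with `<rect>`. Its stroke #ff0000 means score at S533, F2011. After flipping Y the toolpath is (86.3191,95.2408) → (114.4033,95.2408) → (114.4033,64.5328) → (86.3191,64.5328) → (86.3191,95.2408), returning to the start.

Shape 3 is a quadratic bezier drawn with `<path>`. Its stroke #000000 means cut at S747, F1070. After flipping Y the toolpath is (106.1943,71.4231) → (104.5860,68.9052) → (99.4455,62.7920) → (90.7726,53.0837) → (78.5675,39.7802) → (62.8300,22.8814).

Shape 4 is a regular polygon drawn with `<path>`. Its stroke #ff0000 means score at S533, F2011. After flipping Y the toolpath is (36.7551,160.2630) → (53.7216,144.3745) → (37.8331,127.4080) → (20.8666,143.2965) → (36.7551,160.2630), returning to the start.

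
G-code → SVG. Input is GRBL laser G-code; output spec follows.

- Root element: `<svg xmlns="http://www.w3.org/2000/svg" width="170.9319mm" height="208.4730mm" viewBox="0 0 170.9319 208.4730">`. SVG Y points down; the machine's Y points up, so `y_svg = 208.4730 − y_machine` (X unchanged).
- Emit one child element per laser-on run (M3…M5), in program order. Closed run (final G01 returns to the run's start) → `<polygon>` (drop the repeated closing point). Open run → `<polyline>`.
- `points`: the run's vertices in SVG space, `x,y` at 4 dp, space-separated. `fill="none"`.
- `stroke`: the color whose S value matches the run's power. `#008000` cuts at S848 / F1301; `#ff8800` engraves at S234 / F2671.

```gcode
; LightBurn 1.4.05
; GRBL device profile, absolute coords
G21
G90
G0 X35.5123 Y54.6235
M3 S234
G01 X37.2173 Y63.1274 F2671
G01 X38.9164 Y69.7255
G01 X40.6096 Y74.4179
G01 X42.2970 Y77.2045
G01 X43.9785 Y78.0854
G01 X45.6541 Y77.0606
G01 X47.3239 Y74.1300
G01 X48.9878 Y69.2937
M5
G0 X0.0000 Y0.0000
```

y_svg = 208.4730 − y_m. Every run uses S234, so all elements get stroke `#ff8800` (engrave).

[1] open run; points: 35.5123,153.8495 37.2173,145.3456 38.9164,138.7475 40.6096,134.0551 42.2970,131.2685 43.9785,130.3876 45.6541,131.4124 47.3239,134.3430 48.9878,139.1793

<svg xmlns="http://www.w3.org/2000/svg" width="170.9319mm" height="208.4730mm" viewBox="0 0 170.9319 208.4730">
  <polyline points="35.5123,153.8495 37.2173,145.3456 38.9164,138.7475 40.6096,134.0551 42.2970,131.2685 43.9785,130.3876 45.6541,131.4124 47.3239,134.3430 48.9878,139.1793" fill="none" stroke="#ff8800"/>
</svg>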